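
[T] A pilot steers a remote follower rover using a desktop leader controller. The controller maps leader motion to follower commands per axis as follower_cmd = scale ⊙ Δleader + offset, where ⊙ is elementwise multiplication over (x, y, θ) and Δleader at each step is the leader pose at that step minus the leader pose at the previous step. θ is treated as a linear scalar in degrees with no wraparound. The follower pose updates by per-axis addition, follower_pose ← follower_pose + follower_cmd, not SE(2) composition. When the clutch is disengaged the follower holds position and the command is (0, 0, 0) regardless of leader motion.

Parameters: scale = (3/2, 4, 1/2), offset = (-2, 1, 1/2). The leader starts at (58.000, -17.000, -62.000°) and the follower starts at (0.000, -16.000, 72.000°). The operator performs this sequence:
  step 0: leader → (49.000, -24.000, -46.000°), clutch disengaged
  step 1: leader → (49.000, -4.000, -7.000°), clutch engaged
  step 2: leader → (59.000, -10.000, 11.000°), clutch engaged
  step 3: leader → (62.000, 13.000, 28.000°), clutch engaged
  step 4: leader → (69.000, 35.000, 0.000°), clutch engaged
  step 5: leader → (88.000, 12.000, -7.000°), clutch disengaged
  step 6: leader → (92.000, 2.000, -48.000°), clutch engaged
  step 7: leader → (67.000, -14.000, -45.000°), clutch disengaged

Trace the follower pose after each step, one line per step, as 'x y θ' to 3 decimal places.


step 0: Δleader=(-9.000, -7.000, 16.000°), disengaged; cmd=(0,0,0) → follower holds at (0.000, -16.000, 72.000°)
step 1: Δleader=(0.000, 20.000, 39.000°), engaged; cmd=(-2.000, 81.000, 20.000°) → follower=(-2.000, 65.000, 92.000°)
step 2: Δleader=(10.000, -6.000, 18.000°), engaged; cmd=(13.000, -23.000, 9.500°) → follower=(11.000, 42.000, 101.500°)
step 3: Δleader=(3.000, 23.000, 17.000°), engaged; cmd=(2.500, 93.000, 9.000°) → follower=(13.500, 135.000, 110.500°)
step 4: Δleader=(7.000, 22.000, -28.000°), engaged; cmd=(8.500, 89.000, -13.500°) → follower=(22.000, 224.000, 97.000°)
step 5: Δleader=(19.000, -23.000, -7.000°), disengaged; cmd=(0,0,0) → follower holds at (22.000, 224.000, 97.000°)
step 6: Δleader=(4.000, -10.000, -41.000°), engaged; cmd=(4.000, -39.000, -20.000°) → follower=(26.000, 185.000, 77.000°)
step 7: Δleader=(-25.000, -16.000, 3.000°), disengaged; cmd=(0,0,0) → follower holds at (26.000, 185.000, 77.000°)

0.000 -16.000 72.000
-2.000 65.000 92.000
11.000 42.000 101.500
13.500 135.000 110.500
22.000 224.000 97.000
22.000 224.000 97.000
26.000 185.000 77.000
26.000 185.000 77.000


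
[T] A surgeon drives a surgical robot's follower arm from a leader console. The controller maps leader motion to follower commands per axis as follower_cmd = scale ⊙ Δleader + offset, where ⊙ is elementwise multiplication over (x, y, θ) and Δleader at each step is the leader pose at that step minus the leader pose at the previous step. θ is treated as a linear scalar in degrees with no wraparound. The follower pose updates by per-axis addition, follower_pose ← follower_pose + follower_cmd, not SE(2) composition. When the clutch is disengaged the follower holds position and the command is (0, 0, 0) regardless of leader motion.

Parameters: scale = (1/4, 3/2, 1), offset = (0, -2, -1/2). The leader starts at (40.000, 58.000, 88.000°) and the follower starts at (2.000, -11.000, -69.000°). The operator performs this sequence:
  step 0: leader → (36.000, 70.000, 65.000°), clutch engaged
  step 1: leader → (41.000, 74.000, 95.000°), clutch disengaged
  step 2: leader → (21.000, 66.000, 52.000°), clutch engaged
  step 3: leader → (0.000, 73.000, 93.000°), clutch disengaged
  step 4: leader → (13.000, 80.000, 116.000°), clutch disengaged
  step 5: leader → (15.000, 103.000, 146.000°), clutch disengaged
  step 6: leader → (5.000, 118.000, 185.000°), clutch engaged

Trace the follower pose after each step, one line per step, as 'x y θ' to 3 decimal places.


1.000 5.000 -92.500
1.000 5.000 -92.500
-4.000 -9.000 -136.000
-4.000 -9.000 -136.000
-4.000 -9.000 -136.000
-4.000 -9.000 -136.000
-6.500 11.500 -97.500

step 0: Δleader=(-4.000, 12.000, -23.000°), engaged; cmd=(-1.000, 16.000, -23.500°) → follower=(1.000, 5.000, -92.500°)
step 1: Δleader=(5.000, 4.000, 30.000°), disengaged; cmd=(0,0,0) → follower holds at (1.000, 5.000, -92.500°)
step 2: Δleader=(-20.000, -8.000, -43.000°), engaged; cmd=(-5.000, -14.000, -43.500°) → follower=(-4.000, -9.000, -136.000°)
step 3: Δleader=(-21.000, 7.000, 41.000°), disengaged; cmd=(0,0,0) → follower holds at (-4.000, -9.000, -136.000°)
step 4: Δleader=(13.000, 7.000, 23.000°), disengaged; cmd=(0,0,0) → follower holds at (-4.000, -9.000, -136.000°)
step 5: Δleader=(2.000, 23.000, 30.000°), disengaged; cmd=(0,0,0) → follower holds at (-4.000, -9.000, -136.000°)
step 6: Δleader=(-10.000, 15.000, 39.000°), engaged; cmd=(-2.500, 20.500, 38.500°) → follower=(-6.500, 11.500, -97.500°)


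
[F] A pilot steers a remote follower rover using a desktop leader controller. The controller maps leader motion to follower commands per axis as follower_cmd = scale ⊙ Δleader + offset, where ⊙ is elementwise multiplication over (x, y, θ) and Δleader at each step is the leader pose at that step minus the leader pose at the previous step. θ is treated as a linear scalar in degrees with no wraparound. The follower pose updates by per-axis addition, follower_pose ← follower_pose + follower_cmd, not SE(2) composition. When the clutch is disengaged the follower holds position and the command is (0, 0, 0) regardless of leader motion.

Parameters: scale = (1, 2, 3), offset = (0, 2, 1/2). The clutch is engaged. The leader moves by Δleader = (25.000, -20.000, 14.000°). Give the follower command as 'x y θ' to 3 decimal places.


25.000 -38.000 42.500

axis x: 1·25.000 + 0 = 25.000
axis y: 2·-20.000 + 2 = -38.000
axis θ: 3·14.000 + 1/2 = 42.500


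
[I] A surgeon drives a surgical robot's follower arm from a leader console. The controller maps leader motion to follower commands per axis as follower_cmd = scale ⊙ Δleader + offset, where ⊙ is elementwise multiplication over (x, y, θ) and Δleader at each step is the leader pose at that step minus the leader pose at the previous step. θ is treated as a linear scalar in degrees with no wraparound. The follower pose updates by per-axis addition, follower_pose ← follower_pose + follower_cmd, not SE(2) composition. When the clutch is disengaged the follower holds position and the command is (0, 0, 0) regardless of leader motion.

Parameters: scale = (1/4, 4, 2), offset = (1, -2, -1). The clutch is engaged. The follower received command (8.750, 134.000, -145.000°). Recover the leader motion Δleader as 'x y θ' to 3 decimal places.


31.000 34.000 -72.000

axis x: (8.750 − 1) / (1/4) = 31.000
axis y: (134.000 − -2) / (4) = 34.000
axis θ: (-145.000 − -1) / (2) = -72.000


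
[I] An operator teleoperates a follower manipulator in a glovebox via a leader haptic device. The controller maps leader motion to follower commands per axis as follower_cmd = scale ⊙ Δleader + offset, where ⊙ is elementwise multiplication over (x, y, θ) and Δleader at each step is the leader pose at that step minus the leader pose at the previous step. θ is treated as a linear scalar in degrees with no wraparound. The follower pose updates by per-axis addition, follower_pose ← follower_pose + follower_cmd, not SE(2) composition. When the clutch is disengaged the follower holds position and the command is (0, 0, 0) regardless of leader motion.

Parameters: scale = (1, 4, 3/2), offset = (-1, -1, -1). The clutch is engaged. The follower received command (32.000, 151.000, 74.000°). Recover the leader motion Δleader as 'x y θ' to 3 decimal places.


axis x: (32.000 − -1) / (1) = 33.000
axis y: (151.000 − -1) / (4) = 38.000
axis θ: (74.000 − -1) / (3/2) = 50.000

33.000 38.000 50.000


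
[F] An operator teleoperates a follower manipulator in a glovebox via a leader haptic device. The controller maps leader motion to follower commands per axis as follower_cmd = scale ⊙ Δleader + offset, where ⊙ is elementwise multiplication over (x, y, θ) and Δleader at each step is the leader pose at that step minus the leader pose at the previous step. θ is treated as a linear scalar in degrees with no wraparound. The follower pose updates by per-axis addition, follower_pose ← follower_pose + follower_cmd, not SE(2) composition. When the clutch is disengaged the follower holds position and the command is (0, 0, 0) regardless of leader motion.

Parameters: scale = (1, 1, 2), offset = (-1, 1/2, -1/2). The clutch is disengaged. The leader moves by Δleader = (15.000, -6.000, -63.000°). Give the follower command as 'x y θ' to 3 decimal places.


clutch disengaged → follower holds; cmd = (0, 0, 0)

0.000 0.000 0.000


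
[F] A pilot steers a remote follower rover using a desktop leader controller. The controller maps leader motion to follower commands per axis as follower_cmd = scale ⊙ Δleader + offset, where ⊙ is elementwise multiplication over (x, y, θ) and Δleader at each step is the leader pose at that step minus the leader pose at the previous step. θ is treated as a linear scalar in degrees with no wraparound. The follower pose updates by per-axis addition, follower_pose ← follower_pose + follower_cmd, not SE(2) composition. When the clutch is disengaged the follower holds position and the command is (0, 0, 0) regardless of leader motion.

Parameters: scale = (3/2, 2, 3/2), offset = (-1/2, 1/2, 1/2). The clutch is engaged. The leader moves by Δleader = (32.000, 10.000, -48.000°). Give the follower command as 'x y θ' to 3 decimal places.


axis x: 3/2·32.000 + -1/2 = 47.500
axis y: 2·10.000 + 1/2 = 20.500
axis θ: 3/2·-48.000 + 1/2 = -71.500

47.500 20.500 -71.500


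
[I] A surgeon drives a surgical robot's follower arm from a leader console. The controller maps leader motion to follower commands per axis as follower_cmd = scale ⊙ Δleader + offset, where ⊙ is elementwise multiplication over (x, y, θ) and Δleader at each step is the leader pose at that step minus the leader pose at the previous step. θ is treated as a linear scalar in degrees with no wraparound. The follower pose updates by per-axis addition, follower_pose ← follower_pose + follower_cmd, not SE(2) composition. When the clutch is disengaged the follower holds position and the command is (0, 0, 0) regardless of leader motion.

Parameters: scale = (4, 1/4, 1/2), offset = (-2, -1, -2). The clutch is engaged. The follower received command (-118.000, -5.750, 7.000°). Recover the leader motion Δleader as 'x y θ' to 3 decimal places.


-29.000 -19.000 18.000

axis x: (-118.000 − -2) / (4) = -29.000
axis y: (-5.750 − -1) / (1/4) = -19.000
axis θ: (7.000 − -2) / (1/2) = 18.000


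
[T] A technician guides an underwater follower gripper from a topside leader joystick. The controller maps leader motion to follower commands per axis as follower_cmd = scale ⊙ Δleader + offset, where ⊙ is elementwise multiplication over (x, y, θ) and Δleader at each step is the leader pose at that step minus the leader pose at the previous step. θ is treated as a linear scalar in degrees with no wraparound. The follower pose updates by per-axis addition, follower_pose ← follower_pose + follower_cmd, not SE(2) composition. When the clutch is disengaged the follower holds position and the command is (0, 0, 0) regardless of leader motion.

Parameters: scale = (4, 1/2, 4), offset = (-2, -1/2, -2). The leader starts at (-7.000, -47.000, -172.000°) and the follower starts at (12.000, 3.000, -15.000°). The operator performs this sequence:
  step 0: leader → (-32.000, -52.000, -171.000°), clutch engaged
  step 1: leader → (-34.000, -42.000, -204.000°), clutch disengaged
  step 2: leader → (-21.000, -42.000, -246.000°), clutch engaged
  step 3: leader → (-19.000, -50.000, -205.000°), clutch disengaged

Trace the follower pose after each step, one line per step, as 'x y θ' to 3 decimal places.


step 0: Δleader=(-25.000, -5.000, 1.000°), engaged; cmd=(-102.000, -3.000, 2.000°) → follower=(-90.000, 0.000, -13.000°)
step 1: Δleader=(-2.000, 10.000, -33.000°), disengaged; cmd=(0,0,0) → follower holds at (-90.000, 0.000, -13.000°)
step 2: Δleader=(13.000, 0.000, -42.000°), engaged; cmd=(50.000, -0.500, -170.000°) → follower=(-40.000, -0.500, -183.000°)
step 3: Δleader=(2.000, -8.000, 41.000°), disengaged; cmd=(0,0,0) → follower holds at (-40.000, -0.500, -183.000°)

-90.000 0.000 -13.000
-90.000 0.000 -13.000
-40.000 -0.500 -183.000
-40.000 -0.500 -183.000


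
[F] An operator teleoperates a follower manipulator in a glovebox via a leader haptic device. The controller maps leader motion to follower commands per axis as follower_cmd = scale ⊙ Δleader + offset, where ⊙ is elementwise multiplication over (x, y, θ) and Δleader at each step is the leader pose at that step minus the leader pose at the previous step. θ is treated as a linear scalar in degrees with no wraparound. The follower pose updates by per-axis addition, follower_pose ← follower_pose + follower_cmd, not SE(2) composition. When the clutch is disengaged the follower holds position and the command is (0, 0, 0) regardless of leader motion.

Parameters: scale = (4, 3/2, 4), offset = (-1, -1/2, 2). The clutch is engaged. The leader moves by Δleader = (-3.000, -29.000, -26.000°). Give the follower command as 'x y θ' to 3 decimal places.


axis x: 4·-3.000 + -1 = -13.000
axis y: 3/2·-29.000 + -1/2 = -44.000
axis θ: 4·-26.000 + 2 = -102.000

-13.000 -44.000 -102.000


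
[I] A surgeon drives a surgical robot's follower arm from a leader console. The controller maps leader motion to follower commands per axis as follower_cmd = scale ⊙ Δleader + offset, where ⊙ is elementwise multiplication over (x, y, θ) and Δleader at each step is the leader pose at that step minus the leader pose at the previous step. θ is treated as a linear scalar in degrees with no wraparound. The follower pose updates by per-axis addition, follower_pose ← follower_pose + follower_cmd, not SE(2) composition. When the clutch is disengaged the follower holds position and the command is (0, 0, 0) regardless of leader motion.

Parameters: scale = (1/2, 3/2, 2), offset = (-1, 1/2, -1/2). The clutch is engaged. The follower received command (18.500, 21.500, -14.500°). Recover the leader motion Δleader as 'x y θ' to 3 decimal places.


axis x: (18.500 − -1) / (1/2) = 39.000
axis y: (21.500 − 1/2) / (3/2) = 14.000
axis θ: (-14.500 − -1/2) / (2) = -7.000

39.000 14.000 -7.000


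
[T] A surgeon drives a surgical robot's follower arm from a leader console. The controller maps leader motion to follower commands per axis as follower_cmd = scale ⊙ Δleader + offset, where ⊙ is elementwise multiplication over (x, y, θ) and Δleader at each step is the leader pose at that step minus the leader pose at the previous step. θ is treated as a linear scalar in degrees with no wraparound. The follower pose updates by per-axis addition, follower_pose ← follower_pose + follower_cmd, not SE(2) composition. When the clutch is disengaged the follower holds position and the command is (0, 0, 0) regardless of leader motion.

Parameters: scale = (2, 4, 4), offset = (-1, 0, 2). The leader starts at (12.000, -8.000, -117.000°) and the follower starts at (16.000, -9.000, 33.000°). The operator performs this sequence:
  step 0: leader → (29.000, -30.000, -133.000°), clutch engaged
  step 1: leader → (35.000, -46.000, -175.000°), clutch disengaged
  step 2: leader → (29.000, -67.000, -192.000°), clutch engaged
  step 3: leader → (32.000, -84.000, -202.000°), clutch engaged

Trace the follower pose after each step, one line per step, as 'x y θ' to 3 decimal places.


step 0: Δleader=(17.000, -22.000, -16.000°), engaged; cmd=(33.000, -88.000, -62.000°) → follower=(49.000, -97.000, -29.000°)
step 1: Δleader=(6.000, -16.000, -42.000°), disengaged; cmd=(0,0,0) → follower holds at (49.000, -97.000, -29.000°)
step 2: Δleader=(-6.000, -21.000, -17.000°), engaged; cmd=(-13.000, -84.000, -66.000°) → follower=(36.000, -181.000, -95.000°)
step 3: Δleader=(3.000, -17.000, -10.000°), engaged; cmd=(5.000, -68.000, -38.000°) → follower=(41.000, -249.000, -133.000°)

49.000 -97.000 -29.000
49.000 -97.000 -29.000
36.000 -181.000 -95.000
41.000 -249.000 -133.000


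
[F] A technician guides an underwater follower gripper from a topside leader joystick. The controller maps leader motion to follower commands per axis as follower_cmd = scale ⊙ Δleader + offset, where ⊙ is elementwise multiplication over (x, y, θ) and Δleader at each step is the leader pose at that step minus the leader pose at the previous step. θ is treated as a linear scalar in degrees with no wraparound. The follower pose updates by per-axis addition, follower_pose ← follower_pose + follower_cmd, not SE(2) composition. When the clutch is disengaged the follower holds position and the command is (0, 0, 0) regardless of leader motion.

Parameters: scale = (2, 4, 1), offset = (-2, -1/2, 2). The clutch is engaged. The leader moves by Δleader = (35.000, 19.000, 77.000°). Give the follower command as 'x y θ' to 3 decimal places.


68.000 75.500 79.000

axis x: 2·35.000 + -2 = 68.000
axis y: 4·19.000 + -1/2 = 75.500
axis θ: 1·77.000 + 2 = 79.000


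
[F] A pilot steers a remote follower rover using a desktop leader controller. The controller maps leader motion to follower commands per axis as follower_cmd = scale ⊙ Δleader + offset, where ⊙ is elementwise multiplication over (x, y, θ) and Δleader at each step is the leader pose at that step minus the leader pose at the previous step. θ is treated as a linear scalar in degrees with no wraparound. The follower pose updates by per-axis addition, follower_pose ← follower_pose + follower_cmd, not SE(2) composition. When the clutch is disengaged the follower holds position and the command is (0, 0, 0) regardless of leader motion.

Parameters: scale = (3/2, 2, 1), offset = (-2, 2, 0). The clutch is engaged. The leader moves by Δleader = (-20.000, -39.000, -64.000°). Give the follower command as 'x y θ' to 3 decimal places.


axis x: 3/2·-20.000 + -2 = -32.000
axis y: 2·-39.000 + 2 = -76.000
axis θ: 1·-64.000 + 0 = -64.000

-32.000 -76.000 -64.000


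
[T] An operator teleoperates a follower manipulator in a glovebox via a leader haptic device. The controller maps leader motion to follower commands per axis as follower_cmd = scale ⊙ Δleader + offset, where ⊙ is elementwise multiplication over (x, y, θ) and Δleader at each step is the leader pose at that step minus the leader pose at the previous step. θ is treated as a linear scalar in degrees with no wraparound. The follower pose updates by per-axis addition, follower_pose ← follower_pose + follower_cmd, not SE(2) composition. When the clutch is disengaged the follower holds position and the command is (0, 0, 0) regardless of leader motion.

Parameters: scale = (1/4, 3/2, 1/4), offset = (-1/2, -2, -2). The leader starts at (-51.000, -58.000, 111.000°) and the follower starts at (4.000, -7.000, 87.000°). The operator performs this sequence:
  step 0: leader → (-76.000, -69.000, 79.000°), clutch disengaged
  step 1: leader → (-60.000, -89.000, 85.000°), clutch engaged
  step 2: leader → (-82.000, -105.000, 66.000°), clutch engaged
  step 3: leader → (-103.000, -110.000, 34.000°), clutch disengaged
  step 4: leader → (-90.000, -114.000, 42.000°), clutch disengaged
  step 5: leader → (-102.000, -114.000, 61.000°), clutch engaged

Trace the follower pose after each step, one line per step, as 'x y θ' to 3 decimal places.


step 0: Δleader=(-25.000, -11.000, -32.000°), disengaged; cmd=(0,0,0) → follower holds at (4.000, -7.000, 87.000°)
step 1: Δleader=(16.000, -20.000, 6.000°), engaged; cmd=(3.500, -32.000, -0.500°) → follower=(7.500, -39.000, 86.500°)
step 2: Δleader=(-22.000, -16.000, -19.000°), engaged; cmd=(-6.000, -26.000, -6.750°) → follower=(1.500, -65.000, 79.750°)
step 3: Δleader=(-21.000, -5.000, -32.000°), disengaged; cmd=(0,0,0) → follower holds at (1.500, -65.000, 79.750°)
step 4: Δleader=(13.000, -4.000, 8.000°), disengaged; cmd=(0,0,0) → follower holds at (1.500, -65.000, 79.750°)
step 5: Δleader=(-12.000, 0.000, 19.000°), engaged; cmd=(-3.500, -2.000, 2.750°) → follower=(-2.000, -67.000, 82.500°)

4.000 -7.000 87.000
7.500 -39.000 86.500
1.500 -65.000 79.750
1.500 -65.000 79.750
1.500 -65.000 79.750
-2.000 -67.000 82.500


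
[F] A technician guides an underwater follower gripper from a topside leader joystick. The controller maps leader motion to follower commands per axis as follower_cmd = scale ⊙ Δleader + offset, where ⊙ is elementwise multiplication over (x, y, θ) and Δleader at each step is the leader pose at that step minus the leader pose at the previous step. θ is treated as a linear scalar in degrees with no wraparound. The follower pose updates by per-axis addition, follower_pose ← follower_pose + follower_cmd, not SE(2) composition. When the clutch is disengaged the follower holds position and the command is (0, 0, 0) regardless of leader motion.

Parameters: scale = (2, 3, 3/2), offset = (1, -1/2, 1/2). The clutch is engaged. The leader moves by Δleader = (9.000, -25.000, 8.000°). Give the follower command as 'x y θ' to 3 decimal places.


19.000 -75.500 12.500

axis x: 2·9.000 + 1 = 19.000
axis y: 3·-25.000 + -1/2 = -75.500
axis θ: 3/2·8.000 + 1/2 = 12.500


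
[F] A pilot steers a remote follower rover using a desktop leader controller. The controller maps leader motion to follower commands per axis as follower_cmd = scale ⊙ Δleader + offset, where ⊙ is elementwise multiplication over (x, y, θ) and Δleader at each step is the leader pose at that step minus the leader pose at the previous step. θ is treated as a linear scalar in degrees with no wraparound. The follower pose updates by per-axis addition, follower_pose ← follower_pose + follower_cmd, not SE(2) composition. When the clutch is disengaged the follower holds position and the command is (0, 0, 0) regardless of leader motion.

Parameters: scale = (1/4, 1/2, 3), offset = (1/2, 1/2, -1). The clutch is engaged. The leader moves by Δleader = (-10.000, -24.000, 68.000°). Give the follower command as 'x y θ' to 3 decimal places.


-2.000 -11.500 203.000

axis x: 1/4·-10.000 + 1/2 = -2.000
axis y: 1/2·-24.000 + 1/2 = -11.500
axis θ: 3·68.000 + -1 = 203.000


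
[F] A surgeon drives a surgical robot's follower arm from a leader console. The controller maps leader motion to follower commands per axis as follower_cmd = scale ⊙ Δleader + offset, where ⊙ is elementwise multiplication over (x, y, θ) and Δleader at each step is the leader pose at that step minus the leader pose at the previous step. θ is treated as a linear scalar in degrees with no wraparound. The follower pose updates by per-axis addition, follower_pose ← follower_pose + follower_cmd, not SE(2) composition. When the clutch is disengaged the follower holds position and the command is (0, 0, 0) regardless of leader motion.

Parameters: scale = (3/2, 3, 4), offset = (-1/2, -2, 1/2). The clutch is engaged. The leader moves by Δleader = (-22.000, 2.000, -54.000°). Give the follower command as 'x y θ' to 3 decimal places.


-33.500 4.000 -215.500

axis x: 3/2·-22.000 + -1/2 = -33.500
axis y: 3·2.000 + -2 = 4.000
axis θ: 4·-54.000 + 1/2 = -215.500


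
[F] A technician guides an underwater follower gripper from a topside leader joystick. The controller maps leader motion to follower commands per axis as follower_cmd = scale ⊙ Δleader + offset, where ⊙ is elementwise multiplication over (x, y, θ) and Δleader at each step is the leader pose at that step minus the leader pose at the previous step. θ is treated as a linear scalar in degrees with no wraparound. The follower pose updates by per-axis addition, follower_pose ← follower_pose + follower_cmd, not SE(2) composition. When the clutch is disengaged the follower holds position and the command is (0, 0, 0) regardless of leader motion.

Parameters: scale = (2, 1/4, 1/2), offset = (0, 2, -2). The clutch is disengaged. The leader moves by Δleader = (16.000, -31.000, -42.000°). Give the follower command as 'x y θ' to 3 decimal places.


0.000 0.000 0.000

clutch disengaged → follower holds; cmd = (0, 0, 0)


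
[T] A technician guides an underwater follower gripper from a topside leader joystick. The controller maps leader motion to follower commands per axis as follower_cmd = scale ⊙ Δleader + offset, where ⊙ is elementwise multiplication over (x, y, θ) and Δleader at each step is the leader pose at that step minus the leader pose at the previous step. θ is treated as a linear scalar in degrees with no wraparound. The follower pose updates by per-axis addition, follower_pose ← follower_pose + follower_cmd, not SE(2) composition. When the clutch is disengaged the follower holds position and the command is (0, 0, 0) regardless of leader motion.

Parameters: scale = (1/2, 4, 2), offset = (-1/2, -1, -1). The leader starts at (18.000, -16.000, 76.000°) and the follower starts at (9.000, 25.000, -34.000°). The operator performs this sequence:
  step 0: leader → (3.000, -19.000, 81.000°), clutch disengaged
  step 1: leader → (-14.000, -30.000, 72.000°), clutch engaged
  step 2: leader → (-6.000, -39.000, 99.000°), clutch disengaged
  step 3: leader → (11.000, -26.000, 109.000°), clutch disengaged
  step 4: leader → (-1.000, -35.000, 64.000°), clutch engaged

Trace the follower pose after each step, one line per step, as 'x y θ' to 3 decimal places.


step 0: Δleader=(-15.000, -3.000, 5.000°), disengaged; cmd=(0,0,0) → follower holds at (9.000, 25.000, -34.000°)
step 1: Δleader=(-17.000, -11.000, -9.000°), engaged; cmd=(-9.000, -45.000, -19.000°) → follower=(0.000, -20.000, -53.000°)
step 2: Δleader=(8.000, -9.000, 27.000°), disengaged; cmd=(0,0,0) → follower holds at (0.000, -20.000, -53.000°)
step 3: Δleader=(17.000, 13.000, 10.000°), disengaged; cmd=(0,0,0) → follower holds at (0.000, -20.000, -53.000°)
step 4: Δleader=(-12.000, -9.000, -45.000°), engaged; cmd=(-6.500, -37.000, -91.000°) → follower=(-6.500, -57.000, -144.000°)

9.000 25.000 -34.000
0.000 -20.000 -53.000
0.000 -20.000 -53.000
0.000 -20.000 -53.000
-6.500 -57.000 -144.000


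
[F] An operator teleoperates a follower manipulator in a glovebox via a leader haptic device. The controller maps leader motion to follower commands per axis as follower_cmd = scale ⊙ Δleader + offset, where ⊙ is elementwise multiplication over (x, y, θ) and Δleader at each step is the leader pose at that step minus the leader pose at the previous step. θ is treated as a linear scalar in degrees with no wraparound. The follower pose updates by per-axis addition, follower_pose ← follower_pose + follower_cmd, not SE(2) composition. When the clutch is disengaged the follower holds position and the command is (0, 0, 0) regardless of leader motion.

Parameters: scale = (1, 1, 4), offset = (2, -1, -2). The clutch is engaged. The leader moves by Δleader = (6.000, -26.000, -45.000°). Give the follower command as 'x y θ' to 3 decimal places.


axis x: 1·6.000 + 2 = 8.000
axis y: 1·-26.000 + -1 = -27.000
axis θ: 4·-45.000 + -2 = -182.000

8.000 -27.000 -182.000


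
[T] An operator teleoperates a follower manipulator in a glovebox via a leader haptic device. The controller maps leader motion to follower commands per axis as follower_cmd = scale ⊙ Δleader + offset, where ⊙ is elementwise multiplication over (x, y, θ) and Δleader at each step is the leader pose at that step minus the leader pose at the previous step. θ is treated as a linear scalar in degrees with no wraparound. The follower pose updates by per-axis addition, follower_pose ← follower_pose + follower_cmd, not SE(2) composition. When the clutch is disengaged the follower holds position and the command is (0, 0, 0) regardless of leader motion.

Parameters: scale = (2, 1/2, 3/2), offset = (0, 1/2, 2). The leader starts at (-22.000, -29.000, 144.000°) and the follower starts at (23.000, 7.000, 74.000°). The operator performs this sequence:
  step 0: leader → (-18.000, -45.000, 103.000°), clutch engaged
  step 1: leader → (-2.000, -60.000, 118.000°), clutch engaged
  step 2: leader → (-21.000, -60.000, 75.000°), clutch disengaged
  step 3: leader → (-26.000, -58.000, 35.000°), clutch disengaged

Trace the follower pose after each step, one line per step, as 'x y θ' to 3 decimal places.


step 0: Δleader=(4.000, -16.000, -41.000°), engaged; cmd=(8.000, -7.500, -59.500°) → follower=(31.000, -0.500, 14.500°)
step 1: Δleader=(16.000, -15.000, 15.000°), engaged; cmd=(32.000, -7.000, 24.500°) → follower=(63.000, -7.500, 39.000°)
step 2: Δleader=(-19.000, 0.000, -43.000°), disengaged; cmd=(0,0,0) → follower holds at (63.000, -7.500, 39.000°)
step 3: Δleader=(-5.000, 2.000, -40.000°), disengaged; cmd=(0,0,0) → follower holds at (63.000, -7.500, 39.000°)

31.000 -0.500 14.500
63.000 -7.500 39.000
63.000 -7.500 39.000
63.000 -7.500 39.000


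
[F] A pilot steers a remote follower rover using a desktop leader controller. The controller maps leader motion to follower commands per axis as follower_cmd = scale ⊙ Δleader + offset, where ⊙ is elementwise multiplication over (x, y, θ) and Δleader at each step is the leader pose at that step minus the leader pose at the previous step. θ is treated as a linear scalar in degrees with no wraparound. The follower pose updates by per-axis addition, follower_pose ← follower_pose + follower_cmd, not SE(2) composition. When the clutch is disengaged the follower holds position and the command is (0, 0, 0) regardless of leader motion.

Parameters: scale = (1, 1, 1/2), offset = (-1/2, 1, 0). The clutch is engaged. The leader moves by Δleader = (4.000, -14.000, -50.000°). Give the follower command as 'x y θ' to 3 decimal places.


3.500 -13.000 -25.000

axis x: 1·4.000 + -1/2 = 3.500
axis y: 1·-14.000 + 1 = -13.000
axis θ: 1/2·-50.000 + 0 = -25.000


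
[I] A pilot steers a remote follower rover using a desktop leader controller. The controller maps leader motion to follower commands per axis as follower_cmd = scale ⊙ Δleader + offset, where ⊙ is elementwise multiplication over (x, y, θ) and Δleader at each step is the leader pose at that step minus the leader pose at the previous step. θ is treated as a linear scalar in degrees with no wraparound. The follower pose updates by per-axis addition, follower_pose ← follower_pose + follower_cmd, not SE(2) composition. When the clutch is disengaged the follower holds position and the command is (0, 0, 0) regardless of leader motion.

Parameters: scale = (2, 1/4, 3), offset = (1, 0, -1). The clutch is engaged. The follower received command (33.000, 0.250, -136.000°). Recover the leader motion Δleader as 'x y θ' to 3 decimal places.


axis x: (33.000 − 1) / (2) = 16.000
axis y: (0.250 − 0) / (1/4) = 1.000
axis θ: (-136.000 − -1) / (3) = -45.000

16.000 1.000 -45.000


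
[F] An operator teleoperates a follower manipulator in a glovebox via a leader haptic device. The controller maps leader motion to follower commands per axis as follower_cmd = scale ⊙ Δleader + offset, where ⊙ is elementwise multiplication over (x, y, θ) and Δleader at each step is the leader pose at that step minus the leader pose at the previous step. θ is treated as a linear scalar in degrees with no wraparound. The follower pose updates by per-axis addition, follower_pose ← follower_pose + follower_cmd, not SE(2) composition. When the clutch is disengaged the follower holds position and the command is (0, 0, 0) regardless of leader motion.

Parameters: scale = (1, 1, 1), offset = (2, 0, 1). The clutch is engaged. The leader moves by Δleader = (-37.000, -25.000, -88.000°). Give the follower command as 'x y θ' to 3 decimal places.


-35.000 -25.000 -87.000

axis x: 1·-37.000 + 2 = -35.000
axis y: 1·-25.000 + 0 = -25.000
axis θ: 1·-88.000 + 1 = -87.000


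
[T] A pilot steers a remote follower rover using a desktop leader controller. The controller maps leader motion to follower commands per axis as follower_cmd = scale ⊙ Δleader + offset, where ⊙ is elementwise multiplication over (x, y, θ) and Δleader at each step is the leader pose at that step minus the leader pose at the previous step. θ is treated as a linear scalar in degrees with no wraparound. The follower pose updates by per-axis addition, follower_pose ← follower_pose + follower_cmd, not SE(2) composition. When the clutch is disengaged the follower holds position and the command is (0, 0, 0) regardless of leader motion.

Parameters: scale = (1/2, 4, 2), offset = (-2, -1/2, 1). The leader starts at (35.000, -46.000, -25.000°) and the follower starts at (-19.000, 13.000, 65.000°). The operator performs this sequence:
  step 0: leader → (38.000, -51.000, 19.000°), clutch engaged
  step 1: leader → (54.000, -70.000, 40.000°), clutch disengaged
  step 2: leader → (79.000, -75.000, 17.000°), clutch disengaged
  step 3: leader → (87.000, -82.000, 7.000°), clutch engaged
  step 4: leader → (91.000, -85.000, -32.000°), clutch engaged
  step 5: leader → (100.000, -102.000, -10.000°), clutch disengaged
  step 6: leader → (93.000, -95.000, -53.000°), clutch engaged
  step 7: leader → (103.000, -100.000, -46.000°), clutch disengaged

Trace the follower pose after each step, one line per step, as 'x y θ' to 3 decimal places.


-19.500 -7.500 154.000
-19.500 -7.500 154.000
-19.500 -7.500 154.000
-17.500 -36.000 135.000
-17.500 -48.500 58.000
-17.500 -48.500 58.000
-23.000 -21.000 -27.000
-23.000 -21.000 -27.000

step 0: Δleader=(3.000, -5.000, 44.000°), engaged; cmd=(-0.500, -20.500, 89.000°) → follower=(-19.500, -7.500, 154.000°)
step 1: Δleader=(16.000, -19.000, 21.000°), disengaged; cmd=(0,0,0) → follower holds at (-19.500, -7.500, 154.000°)
step 2: Δleader=(25.000, -5.000, -23.000°), disengaged; cmd=(0,0,0) → follower holds at (-19.500, -7.500, 154.000°)
step 3: Δleader=(8.000, -7.000, -10.000°), engaged; cmd=(2.000, -28.500, -19.000°) → follower=(-17.500, -36.000, 135.000°)
step 4: Δleader=(4.000, -3.000, -39.000°), engaged; cmd=(0.000, -12.500, -77.000°) → follower=(-17.500, -48.500, 58.000°)
step 5: Δleader=(9.000, -17.000, 22.000°), disengaged; cmd=(0,0,0) → follower holds at (-17.500, -48.500, 58.000°)
step 6: Δleader=(-7.000, 7.000, -43.000°), engaged; cmd=(-5.500, 27.500, -85.000°) → follower=(-23.000, -21.000, -27.000°)
step 7: Δleader=(10.000, -5.000, 7.000°), disengaged; cmd=(0,0,0) → follower holds at (-23.000, -21.000, -27.000°)


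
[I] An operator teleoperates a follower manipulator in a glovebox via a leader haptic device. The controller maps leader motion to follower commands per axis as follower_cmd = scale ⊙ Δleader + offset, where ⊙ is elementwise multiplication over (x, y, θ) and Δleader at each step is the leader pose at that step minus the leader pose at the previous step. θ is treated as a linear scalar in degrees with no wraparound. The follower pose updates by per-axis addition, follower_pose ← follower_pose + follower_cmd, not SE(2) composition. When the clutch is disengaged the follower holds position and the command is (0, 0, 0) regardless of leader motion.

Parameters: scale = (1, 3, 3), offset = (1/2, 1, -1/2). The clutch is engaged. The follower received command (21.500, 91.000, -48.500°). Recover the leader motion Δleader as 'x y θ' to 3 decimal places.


axis x: (21.500 − 1/2) / (1) = 21.000
axis y: (91.000 − 1) / (3) = 30.000
axis θ: (-48.500 − -1/2) / (3) = -16.000

21.000 30.000 -16.000


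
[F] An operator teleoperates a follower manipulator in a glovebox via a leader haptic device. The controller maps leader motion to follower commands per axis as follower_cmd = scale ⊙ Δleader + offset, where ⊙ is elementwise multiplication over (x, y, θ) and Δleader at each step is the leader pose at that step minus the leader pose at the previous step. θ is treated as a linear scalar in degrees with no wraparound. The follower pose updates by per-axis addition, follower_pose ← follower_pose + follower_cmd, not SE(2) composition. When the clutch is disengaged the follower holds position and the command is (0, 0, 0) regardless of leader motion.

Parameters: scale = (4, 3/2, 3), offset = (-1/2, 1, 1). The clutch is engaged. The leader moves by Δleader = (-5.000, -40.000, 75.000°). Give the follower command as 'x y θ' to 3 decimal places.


-20.500 -59.000 226.000

axis x: 4·-5.000 + -1/2 = -20.500
axis y: 3/2·-40.000 + 1 = -59.000
axis θ: 3·75.000 + 1 = 226.000


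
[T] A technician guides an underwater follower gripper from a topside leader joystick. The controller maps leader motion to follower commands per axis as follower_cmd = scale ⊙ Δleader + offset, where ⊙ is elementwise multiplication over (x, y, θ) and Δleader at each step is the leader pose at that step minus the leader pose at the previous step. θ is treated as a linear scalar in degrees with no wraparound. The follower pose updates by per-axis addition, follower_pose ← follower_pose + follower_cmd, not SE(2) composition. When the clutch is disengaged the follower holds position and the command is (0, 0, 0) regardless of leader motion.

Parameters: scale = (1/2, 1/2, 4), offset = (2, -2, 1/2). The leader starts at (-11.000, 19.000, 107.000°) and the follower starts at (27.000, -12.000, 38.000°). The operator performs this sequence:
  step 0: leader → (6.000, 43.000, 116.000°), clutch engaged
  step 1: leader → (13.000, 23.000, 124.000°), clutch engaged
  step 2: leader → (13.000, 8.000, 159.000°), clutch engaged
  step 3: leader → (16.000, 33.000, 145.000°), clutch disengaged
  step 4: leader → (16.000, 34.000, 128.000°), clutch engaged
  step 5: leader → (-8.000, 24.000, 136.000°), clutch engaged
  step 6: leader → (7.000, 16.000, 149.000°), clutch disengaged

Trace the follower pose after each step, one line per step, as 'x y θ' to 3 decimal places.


step 0: Δleader=(17.000, 24.000, 9.000°), engaged; cmd=(10.500, 10.000, 36.500°) → follower=(37.500, -2.000, 74.500°)
step 1: Δleader=(7.000, -20.000, 8.000°), engaged; cmd=(5.500, -12.000, 32.500°) → follower=(43.000, -14.000, 107.000°)
step 2: Δleader=(0.000, -15.000, 35.000°), engaged; cmd=(2.000, -9.500, 140.500°) → follower=(45.000, -23.500, 247.500°)
step 3: Δleader=(3.000, 25.000, -14.000°), disengaged; cmd=(0,0,0) → follower holds at (45.000, -23.500, 247.500°)
step 4: Δleader=(0.000, 1.000, -17.000°), engaged; cmd=(2.000, -1.500, -67.500°) → follower=(47.000, -25.000, 180.000°)
step 5: Δleader=(-24.000, -10.000, 8.000°), engaged; cmd=(-10.000, -7.000, 32.500°) → follower=(37.000, -32.000, 212.500°)
step 6: Δleader=(15.000, -8.000, 13.000°), disengaged; cmd=(0,0,0) → follower holds at (37.000, -32.000, 212.500°)

37.500 -2.000 74.500
43.000 -14.000 107.000
45.000 -23.500 247.500
45.000 -23.500 247.500
47.000 -25.000 180.000
37.000 -32.000 212.500
37.000 -32.000 212.500


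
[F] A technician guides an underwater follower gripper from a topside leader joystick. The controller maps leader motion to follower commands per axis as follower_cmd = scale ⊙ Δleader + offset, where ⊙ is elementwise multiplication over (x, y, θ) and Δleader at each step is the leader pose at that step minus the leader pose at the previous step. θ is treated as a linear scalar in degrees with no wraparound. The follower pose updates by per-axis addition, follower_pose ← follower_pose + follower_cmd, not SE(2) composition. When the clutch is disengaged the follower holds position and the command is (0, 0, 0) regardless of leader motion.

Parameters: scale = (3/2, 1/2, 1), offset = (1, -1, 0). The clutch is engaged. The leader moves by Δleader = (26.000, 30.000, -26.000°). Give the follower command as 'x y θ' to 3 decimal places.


axis x: 3/2·26.000 + 1 = 40.000
axis y: 1/2·30.000 + -1 = 14.000
axis θ: 1·-26.000 + 0 = -26.000

40.000 14.000 -26.000
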